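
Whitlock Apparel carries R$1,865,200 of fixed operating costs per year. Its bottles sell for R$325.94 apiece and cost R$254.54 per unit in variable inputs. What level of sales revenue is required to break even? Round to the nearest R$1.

R$8,514,612

CM per unit = R$325.94 − R$254.54 = R$71.40; CM ratio = R$71.40 / R$325.94 = 0.2191.
Break-even revenue = fixed costs × price ÷ CM = R$1,865,200 × R$325.94 ÷ R$71.40 = R$8,514,612.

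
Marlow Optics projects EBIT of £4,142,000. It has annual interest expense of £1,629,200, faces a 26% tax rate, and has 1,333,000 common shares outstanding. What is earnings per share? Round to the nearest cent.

£1.39

Pre-tax income = £4,142,000 − £1,629,200.00 = £2,512,800.00.
Net income = £2,512,800.00 × (1 − 0.26) = £1,859,472.00.
Per share: £1,859,472.00 / 1,333,000 shares = £1.39.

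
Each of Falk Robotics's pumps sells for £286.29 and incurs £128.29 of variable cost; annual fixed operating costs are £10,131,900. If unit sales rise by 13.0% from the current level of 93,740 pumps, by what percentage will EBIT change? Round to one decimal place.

Contribution at this volume is 93,740 × £158.00 = £14,810,920.00.
EBIT = £14,810,920.00 − £10,131,900 = £4,679,020.00.
DOL = contribution ÷ EBIT = £14,810,920.00 ÷ £4,679,020.00 = 3.1654.
So EBIT moves 3.1654 × (+13.0%) = +41.2%.

+41.2%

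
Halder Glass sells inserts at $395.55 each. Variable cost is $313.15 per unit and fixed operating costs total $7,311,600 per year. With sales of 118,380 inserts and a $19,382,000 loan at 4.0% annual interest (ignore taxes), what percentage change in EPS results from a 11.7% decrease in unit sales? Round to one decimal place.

-68.4%

At 118,380 units, contribution = 118,380 × $82.40 = $9,754,512.00.
Subtracting fixed costs: EBIT = $9,754,512.00 − $7,311,600 = $2,442,912.00.
Interest = $775,280.00, so EBIT − I = $1,667,632.00.
Degree of combined leverage = contribution ÷ (EBIT − I) = $9,754,512.00 ÷ $1,667,632.00 = 5.8493.
%ΔEPS = DCL × %ΔSales = 5.8493 × -11.7% = -68.4%.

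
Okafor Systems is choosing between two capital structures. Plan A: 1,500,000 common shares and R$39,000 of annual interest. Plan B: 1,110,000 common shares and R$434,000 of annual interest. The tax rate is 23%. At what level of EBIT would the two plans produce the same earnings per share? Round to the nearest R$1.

R$1,558,231

Set EPS_A = EPS_B: (EBIT − R$39,000)(1 − 0.23) ÷ 1,500,000 = (EBIT − R$434,000)(1 − 0.23) ÷ 1,110,000.
The (1 − t) factor cancels: (EBIT − 39,000) × 1,110,000 = (EBIT − 434,000) × 1,500,000.
EBIT × (1,500,000 − 1,110,000) = 434,000 × 1,500,000 − 39,000 × 1,110,000 = 607,710,000,000, so EBIT = 607,710,000,000 ÷ 390,000 = 1,558,230.77.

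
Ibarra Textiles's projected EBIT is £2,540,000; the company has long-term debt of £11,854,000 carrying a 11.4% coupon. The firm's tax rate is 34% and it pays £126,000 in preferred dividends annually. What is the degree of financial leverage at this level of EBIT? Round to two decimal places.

2.55

Interest = £1,351,356.00.
Preferred dividends grossed up pre-tax: £126,000 / (1 − 0.34) = £190,909.09.
DFL = EBIT ÷ [EBIT − I − D_p/(1−t)] = £2,540,000 ÷ [£2,540,000 − £1,351,356.00 − £190,909.09] = £2,540,000 ÷ £997,734.91 = 2.5458.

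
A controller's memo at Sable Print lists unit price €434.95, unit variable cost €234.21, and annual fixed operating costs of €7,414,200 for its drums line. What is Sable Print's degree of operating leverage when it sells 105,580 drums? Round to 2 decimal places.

1.54

Total contribution margin = 105,580 × €200.74 = €21,194,129.20.
Operating income = contribution − fixed costs = €21,194,129.20 − €7,414,200 = €13,779,929.20.
So DOL = total CM / EBIT = €21,194,129.20 / €13,779,929.20 = 1.5380.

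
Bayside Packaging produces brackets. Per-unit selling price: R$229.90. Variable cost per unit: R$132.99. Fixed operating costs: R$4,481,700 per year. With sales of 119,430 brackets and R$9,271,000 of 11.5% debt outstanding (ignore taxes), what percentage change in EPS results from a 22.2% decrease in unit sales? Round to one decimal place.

-42.6%

Total contribution margin = 119,430 × R$96.91 = R$11,573,961.30.
EBIT = R$11,573,961.30 − R$4,481,700 = R$7,092,261.30.
After interest of R$1,066,165.00, pre-tax earnings = R$6,026,096.30.
Degree of combined leverage = contribution ÷ (EBIT − I) = R$11,573,961.30 ÷ R$6,026,096.30 = 1.9206.
EPS therefore changes by 1.9206 × (-22.2%) = -42.6%.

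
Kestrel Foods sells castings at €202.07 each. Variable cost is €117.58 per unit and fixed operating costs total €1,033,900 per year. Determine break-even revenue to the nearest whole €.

€2,472,721

Contribution margin per unit = €202.07 − €117.58 = €84.49, a CM ratio of €84.49 ÷ €202.07 = 0.4181.
Break-even sales = FC ÷ CM ratio = €1,033,900 × €202.07 / €84.49 = €2,472,721.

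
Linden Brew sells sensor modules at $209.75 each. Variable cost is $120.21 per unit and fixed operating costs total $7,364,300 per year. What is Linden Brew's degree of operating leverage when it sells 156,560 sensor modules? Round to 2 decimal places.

Total contribution margin = 156,560 × $89.54 = $14,018,382.40.
Subtracting fixed costs: EBIT = $14,018,382.40 − $7,364,300 = $6,654,082.40.
So DOL = total CM / EBIT = $14,018,382.40 / $6,654,082.40 = 2.1067.

2.11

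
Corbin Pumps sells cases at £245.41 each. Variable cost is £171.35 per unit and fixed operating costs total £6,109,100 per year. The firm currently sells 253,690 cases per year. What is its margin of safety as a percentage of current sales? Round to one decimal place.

67.5%

Each unit contributes £245.41 − £171.35 = £74.06. Break-even units = £6,109,100 ÷ £74.06 = 82,488.52; break-even revenue = 82,488.52 × £245.41 = £20,243,508.39.
Actual sales revenue = 253,690 × £245.41 = £62,258,062.90.
Margin of safety = (£62,258,062.90 − £20,243,508.39) ÷ £62,258,062.90 = 67.5%.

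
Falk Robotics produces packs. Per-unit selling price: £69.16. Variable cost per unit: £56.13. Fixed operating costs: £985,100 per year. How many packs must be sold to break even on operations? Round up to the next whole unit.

75,603 packs

Each unit contributes £69.16 − £56.13 = £13.03.
Break-even volume = fixed costs ÷ CM per unit = £985,100 ÷ £13.03 = 75,602.46, so 75,603 packs.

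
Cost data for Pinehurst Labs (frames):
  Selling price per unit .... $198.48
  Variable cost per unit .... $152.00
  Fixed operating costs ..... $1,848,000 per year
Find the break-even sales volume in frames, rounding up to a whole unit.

Contribution margin per unit = $198.48 − $152.00 = $46.48.
Units to break even: $1,848,000 ÷ $46.48 = 39,759.04, rounded up to 39,760.

39,760 frames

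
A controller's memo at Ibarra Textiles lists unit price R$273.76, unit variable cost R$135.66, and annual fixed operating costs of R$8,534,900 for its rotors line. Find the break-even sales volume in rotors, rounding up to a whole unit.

61,803 rotors

Contribution margin per unit = R$273.76 − R$135.66 = R$138.10.
Break-even volume = fixed costs ÷ CM per unit = R$8,534,900 ÷ R$138.10 = 61,802.32, so 61,803 rotors.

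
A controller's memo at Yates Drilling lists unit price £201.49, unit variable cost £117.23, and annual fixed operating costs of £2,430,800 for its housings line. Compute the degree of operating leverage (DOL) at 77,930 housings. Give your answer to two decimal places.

1.59

Total contribution margin = 77,930 × £84.26 = £6,566,381.80.
EBIT = £6,566,381.80 − £2,430,800 = £4,135,581.80.
DOL = contribution ÷ EBIT = £6,566,381.80 ÷ £4,135,581.80 = 1.5878.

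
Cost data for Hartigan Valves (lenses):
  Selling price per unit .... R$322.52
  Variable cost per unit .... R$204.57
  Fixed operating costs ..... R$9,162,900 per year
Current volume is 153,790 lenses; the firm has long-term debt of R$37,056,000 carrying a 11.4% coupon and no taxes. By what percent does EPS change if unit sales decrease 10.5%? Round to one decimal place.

Total contribution margin = 153,790 × R$117.95 = R$18,139,530.50.
Operating income = contribution − fixed costs = R$18,139,530.50 − R$9,162,900 = R$8,976,630.50.
Interest = R$4,224,384.00, so EBIT − I = R$4,752,246.50.
Degree of combined leverage = contribution ÷ (EBIT − I) = R$18,139,530.50 ÷ R$4,752,246.50 = 3.8170.
%ΔEPS = DCL × %ΔSales = 3.8170 × -10.5% = -40.1%.

-40.1%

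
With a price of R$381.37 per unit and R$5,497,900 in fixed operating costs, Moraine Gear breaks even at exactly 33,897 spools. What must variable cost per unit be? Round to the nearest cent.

R$219.18

Contribution per unit must be FC / Q = R$5,497,900 / 33,897 = R$162.1943.
Variable cost per unit = R$381.37 − R$162.1943 = R$219.18.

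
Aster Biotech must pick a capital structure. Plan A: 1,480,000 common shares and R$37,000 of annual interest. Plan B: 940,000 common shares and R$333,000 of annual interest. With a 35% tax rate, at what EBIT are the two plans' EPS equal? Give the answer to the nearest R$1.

R$848,259

At indifference, (EBIT − 37,000)(1 − t)/1,480,000 = (EBIT − 333,000)(1 − t)/940,000.
The (1 − t) factor cancels: (EBIT − 37,000) × 940,000 = (EBIT − 333,000) × 1,480,000.
EBIT × (1,480,000 − 940,000) = 333,000 × 1,480,000 − 37,000 × 940,000 = 458,060,000,000, so EBIT = 458,060,000,000 ÷ 540,000 = 848,259.26.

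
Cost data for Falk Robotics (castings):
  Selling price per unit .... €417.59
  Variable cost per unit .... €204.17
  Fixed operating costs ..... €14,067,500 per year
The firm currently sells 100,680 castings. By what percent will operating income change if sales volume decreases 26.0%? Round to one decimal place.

-75.3%

Contribution at this volume is 100,680 × €213.42 = €21,487,125.60.
Subtracting fixed costs: EBIT = €21,487,125.60 − €14,067,500 = €7,419,625.60.
Degree of operating leverage = €21,487,125.60 / €7,419,625.60 = 2.8960.
So EBIT moves 2.8960 × (-26.0%) = -75.3%.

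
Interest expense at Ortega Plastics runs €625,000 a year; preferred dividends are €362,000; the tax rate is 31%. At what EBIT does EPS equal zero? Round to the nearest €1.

Preferred dividends are paid after tax, so their pre-tax equivalent is €362,000 ÷ (1 − 0.31) = €524,637.68.
Financial break-even EBIT = interest + D_p ÷ (1 − t) = €625,000 + €524,637.68 = €1,149,637.68.

€1,149,638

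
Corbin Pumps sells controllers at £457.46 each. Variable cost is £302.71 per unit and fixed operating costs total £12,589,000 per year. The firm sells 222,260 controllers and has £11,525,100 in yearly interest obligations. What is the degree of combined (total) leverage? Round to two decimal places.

3.35

Contribution at this volume is 222,260 × £154.75 = £34,394,735.00.
EBIT = £34,394,735.00 − £12,589,000 = £21,805,735.00. Interest = £11,525,100.00.
DOL = £34,394,735.00 ÷ £21,805,735.00 = 1.5773; DFL = £21,805,735.00 ÷ £10,280,635.00 = 2.1210.
DCL = DOL × DFL = 1.5773 × 2.1210 = 3.3455.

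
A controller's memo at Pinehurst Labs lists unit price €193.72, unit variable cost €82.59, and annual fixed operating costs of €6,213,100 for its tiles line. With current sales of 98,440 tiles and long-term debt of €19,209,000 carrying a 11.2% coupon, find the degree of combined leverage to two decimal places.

At 98,440 units, contribution = 98,440 × €111.13 = €10,939,637.20.
Subtracting fixed costs: EBIT = €10,939,637.20 − €6,213,100 = €4,726,537.20. Interest = €2,151,408.00, so EBIT − I = €2,575,129.20.
Degree of total leverage = total CM / (EBIT − interest) = €10,939,637.20 / €2,575,129.20 = 4.2482.

4.25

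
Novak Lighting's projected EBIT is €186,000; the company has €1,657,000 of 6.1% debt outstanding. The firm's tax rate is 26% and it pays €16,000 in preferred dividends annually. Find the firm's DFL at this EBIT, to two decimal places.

Interest = €101,077.00.
Preferred dividends grossed up pre-tax: €16,000 / (1 − 0.26) = €21,621.62.
DFL = EBIT ÷ [EBIT − I − D_p/(1−t)] = €186,000 ÷ [€186,000 − €101,077.00 − €21,621.62] = €186,000 ÷ €63,301.38 = 2.9383.

2.94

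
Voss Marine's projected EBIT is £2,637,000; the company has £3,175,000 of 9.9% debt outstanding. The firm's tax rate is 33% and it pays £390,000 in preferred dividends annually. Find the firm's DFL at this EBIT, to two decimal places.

Interest = £314,325.00.
Preferred dividends grossed up pre-tax: £390,000 / (1 − 0.33) = £582,089.55.
DFL = EBIT ÷ [EBIT − I − D_p/(1−t)] = £2,637,000 ÷ [£2,637,000 − £314,325.00 − £582,089.55] = £2,637,000 ÷ £1,740,585.45 = 1.5150.

1.52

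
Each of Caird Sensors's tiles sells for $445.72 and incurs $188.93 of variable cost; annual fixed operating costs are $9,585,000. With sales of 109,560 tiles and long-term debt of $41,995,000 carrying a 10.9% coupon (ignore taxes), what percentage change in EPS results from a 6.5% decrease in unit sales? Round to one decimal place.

Contribution at this volume is 109,560 × $256.79 = $28,133,912.40.
Operating income = contribution − fixed costs = $28,133,912.40 − $9,585,000 = $18,548,912.40.
After interest of $4,577,455.00, pre-tax earnings = $13,971,457.40.
DCL = total CM / (EBIT − I) = $28,133,912.40 / $13,971,457.40 = 2.0137.
EPS therefore changes by 2.0137 × (-6.5%) = -13.1%.

-13.1%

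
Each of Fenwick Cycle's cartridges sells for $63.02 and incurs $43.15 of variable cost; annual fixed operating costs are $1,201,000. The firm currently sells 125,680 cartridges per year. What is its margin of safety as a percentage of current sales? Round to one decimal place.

Unit CM = price − variable cost = $63.02 − $43.15 = $19.87. Break-even units = $1,201,000 ÷ $19.87 = 60,442.88; break-even revenue = 60,442.88 × $63.02 = $3,809,110.22.
Current sales = 125,680 × $63.02 = $7,920,353.60.
Margin of safety = ($7,920,353.60 − $3,809,110.22) ÷ $7,920,353.60 = 51.9%.

51.9%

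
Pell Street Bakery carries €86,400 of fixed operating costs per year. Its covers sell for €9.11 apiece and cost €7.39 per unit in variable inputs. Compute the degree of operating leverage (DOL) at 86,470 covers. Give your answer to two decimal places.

2.39

Contribution at this volume is 86,470 × €1.72 = €148,728.40.
Operating income = contribution − fixed costs = €148,728.40 − €86,400 = €62,328.40.
Degree of operating leverage = €148,728.40 / €62,328.40 = 2.3862.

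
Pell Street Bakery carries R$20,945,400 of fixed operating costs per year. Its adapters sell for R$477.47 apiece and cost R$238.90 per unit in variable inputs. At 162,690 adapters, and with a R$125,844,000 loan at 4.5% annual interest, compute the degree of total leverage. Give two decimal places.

3.18

Total contribution margin = 162,690 × R$238.57 = R$38,812,953.30.
Subtracting fixed costs: EBIT = R$38,812,953.30 − R$20,945,400 = R$17,867,553.30. Interest = R$5,662,980.00.
DOL = R$38,812,953.30 ÷ R$17,867,553.30 = 2.1723; DFL = R$17,867,553.30 ÷ R$12,204,573.30 = 1.4640.
DCL = DOL × DFL = 2.1723 × 1.4640 = 3.1802.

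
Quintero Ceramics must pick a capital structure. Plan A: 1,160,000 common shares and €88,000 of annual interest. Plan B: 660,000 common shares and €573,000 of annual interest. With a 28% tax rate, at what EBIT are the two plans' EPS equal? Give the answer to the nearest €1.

At indifference, (EBIT − 88,000)(1 − t)/1,160,000 = (EBIT − 573,000)(1 − t)/660,000.
Cancelling (1 − t) and cross-multiplying: 660,000·(EBIT − 88,000) = 1,160,000·(EBIT − 573,000).
Solving, EBIT = (573,000·1,160,000 − 88,000·660,000) / (1,160,000 − 660,000) = 606,600,000,000 / 500,000 = 1,213,200.00.

€1,213,200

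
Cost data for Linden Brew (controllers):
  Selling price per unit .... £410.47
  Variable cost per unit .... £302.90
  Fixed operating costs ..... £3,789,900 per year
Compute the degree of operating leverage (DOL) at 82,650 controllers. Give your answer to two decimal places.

Contribution at this volume is 82,650 × £107.57 = £8,890,660.50.
Subtracting fixed costs: EBIT = £8,890,660.50 − £3,789,900 = £5,100,760.50.
Degree of operating leverage = £8,890,660.50 / £5,100,760.50 = 1.7430.

1.74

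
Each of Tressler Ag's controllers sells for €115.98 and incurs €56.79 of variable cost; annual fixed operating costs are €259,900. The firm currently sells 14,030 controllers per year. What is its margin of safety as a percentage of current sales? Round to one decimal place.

Contribution margin per unit = €115.98 − €56.79 = €59.19. Break-even units = €259,900 ÷ €59.19 = 4,390.94; break-even revenue = 4,390.94 × €115.98 = €509,261.73.
Current sales = 14,030 × €115.98 = €1,627,199.40.
Margin of safety = (€1,627,199.40 − €509,261.73) ÷ €1,627,199.40 = 68.7%.

68.7%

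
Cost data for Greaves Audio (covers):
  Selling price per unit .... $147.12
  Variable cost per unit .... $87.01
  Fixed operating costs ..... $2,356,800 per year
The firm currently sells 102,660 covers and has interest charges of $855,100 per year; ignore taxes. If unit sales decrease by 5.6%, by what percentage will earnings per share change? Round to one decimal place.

-11.7%

Contribution at this volume is 102,660 × $60.11 = $6,170,892.60.
Subtracting fixed costs: EBIT = $6,170,892.60 − $2,356,800 = $3,814,092.60.
Interest = $855,100.00, so EBIT − I = $2,958,992.60.
DCL = total CM / (EBIT − I) = $6,170,892.60 / $2,958,992.60 = 2.0855.
EPS therefore changes by 2.0855 × (-5.6%) = -11.7%.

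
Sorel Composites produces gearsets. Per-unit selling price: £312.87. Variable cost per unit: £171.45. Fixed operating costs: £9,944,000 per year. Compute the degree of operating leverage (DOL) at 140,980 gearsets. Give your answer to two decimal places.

At 140,980 units, contribution = 140,980 × £141.42 = £19,937,391.60.
Subtracting fixed costs: EBIT = £19,937,391.60 − £9,944,000 = £9,993,391.60.
So DOL = total CM / EBIT = £19,937,391.60 / £9,993,391.60 = 1.9951.

2.00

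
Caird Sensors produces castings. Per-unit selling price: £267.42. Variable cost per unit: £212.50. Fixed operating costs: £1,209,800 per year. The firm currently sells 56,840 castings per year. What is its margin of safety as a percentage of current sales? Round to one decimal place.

Contribution margin per unit = £267.42 − £212.50 = £54.92. Break-even units = £1,209,800 ÷ £54.92 = 22,028.40; break-even revenue = 22,028.40 × £267.42 = £5,890,836.05.
Current sales = 56,840 × £267.42 = £15,200,152.80.
Margin of safety = (£15,200,152.80 − £5,890,836.05) ÷ £15,200,152.80 = 61.2%.

61.2%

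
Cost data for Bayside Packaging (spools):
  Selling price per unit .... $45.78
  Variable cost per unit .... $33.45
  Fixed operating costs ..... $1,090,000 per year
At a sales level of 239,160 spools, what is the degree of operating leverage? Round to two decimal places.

At 239,160 units, contribution = 239,160 × $12.33 = $2,948,842.80.
EBIT = $2,948,842.80 − $1,090,000 = $1,858,842.80.
DOL = contribution ÷ EBIT = $2,948,842.80 ÷ $1,858,842.80 = 1.5864.

1.59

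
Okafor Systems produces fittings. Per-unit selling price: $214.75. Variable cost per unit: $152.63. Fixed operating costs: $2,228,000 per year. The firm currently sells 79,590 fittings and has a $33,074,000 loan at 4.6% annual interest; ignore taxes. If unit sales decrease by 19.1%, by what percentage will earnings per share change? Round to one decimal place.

-79.0%

At 79,590 units, contribution = 79,590 × $62.12 = $4,944,130.80.
Operating income = contribution − fixed costs = $4,944,130.80 − $2,228,000 = $2,716,130.80.
After interest of $1,521,404.00, pre-tax earnings = $1,194,726.80.
DCL = total CM / (EBIT − I) = $4,944,130.80 / $1,194,726.80 = 4.1383.
%ΔEPS = DCL × %ΔSales = 4.1383 × -19.1% = -79.0%.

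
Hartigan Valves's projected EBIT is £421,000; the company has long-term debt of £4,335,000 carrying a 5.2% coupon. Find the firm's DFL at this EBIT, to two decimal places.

Interest = £225,420.00.
DFL = EBIT ÷ (EBIT − I) = £421,000 ÷ (£421,000 − £225,420.00) = £421,000 ÷ £195,580.00 = 2.1526.

2.15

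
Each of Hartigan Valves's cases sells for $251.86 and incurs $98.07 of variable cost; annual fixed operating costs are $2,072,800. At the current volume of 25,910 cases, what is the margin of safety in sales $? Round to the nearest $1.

$3,131,093

Contribution margin per unit = $251.86 − $98.07 = $153.79. Break-even units = $2,072,800 ÷ $153.79 = 13,478.12; break-even revenue = 13,478.12 × $251.86 = $3,394,599.18.
Actual sales revenue = 25,910 × $251.86 = $6,525,692.60.
Margin of safety = $6,525,692.60 − $3,394,599.18 = $3,131,093.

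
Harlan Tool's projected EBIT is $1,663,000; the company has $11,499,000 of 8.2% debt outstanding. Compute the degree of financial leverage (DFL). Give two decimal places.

Annual interest charges come to $942,918.00.
Degree of financial leverage = EBIT / (EBIT − interest) = $1,663,000 / $720,082.00 = 2.3095.

2.31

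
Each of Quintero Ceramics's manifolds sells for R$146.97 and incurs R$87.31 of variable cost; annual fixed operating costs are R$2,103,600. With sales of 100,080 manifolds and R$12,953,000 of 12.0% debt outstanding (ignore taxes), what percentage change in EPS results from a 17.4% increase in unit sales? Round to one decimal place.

+44.9%

Total contribution margin = 100,080 × R$59.66 = R$5,970,772.80.
EBIT = R$5,970,772.80 − R$2,103,600 = R$3,867,172.80.
Interest = R$1,554,360.00, so EBIT − I = R$2,312,812.80.
Degree of combined leverage = contribution ÷ (EBIT − I) = R$5,970,772.80 ÷ R$2,312,812.80 = 2.5816.
EPS therefore changes by 2.5816 × (+17.4%) = +44.9%.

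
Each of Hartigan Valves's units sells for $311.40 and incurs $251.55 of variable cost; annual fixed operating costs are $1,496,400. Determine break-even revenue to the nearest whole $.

$7,785,780

CM per unit = $311.40 − $251.55 = $59.85; CM ratio = $59.85 / $311.40 = 0.1922.
Break-even sales = FC ÷ CM ratio = $1,496,400 × $311.40 / $59.85 = $7,785,780.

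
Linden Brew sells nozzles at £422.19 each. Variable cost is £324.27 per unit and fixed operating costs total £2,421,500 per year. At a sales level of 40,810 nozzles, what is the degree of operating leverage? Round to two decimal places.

2.54

Contribution at this volume is 40,810 × £97.92 = £3,996,115.20.
EBIT = £3,996,115.20 − £2,421,500 = £1,574,615.20.
Degree of operating leverage = £3,996,115.20 / £1,574,615.20 = 2.5378.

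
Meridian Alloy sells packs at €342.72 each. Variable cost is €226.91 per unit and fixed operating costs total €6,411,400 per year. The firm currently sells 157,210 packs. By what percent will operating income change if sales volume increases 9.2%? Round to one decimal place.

At 157,210 units, contribution = 157,210 × €115.81 = €18,206,490.10.
Operating income = contribution − fixed costs = €18,206,490.10 − €6,411,400 = €11,795,090.10.
So DOL = total CM / EBIT = €18,206,490.10 / €11,795,090.10 = 1.5436.
So EBIT moves 1.5436 × (+9.2%) = +14.2%.

+14.2%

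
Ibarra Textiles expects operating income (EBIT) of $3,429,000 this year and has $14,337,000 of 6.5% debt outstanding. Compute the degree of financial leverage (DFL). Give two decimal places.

1.37

Interest = $931,905.00.
DFL = EBIT ÷ (EBIT − I) = $3,429,000 ÷ ($3,429,000 − $931,905.00) = $3,429,000 ÷ $2,497,095.00 = 1.3732.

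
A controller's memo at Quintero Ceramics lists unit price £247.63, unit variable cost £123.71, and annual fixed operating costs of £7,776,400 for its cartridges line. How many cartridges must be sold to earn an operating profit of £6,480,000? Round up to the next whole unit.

115,046 cartridges

Contribution margin per unit = £247.63 − £123.71 = £123.92.
Required volume = (fixed costs + target profit) ÷ CM = (£7,776,400 + £6,480,000) ÷ £123.92 = 115,045.19, so 115,046 cartridges.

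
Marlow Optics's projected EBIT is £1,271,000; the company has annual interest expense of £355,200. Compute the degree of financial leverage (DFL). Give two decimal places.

1.39

Annual interest charges come to £355,200.00.
Degree of financial leverage = EBIT / (EBIT − interest) = £1,271,000 / £915,800.00 = 1.3879.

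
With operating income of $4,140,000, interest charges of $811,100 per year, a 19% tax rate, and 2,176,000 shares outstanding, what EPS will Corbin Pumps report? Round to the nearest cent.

$1.24

Pre-tax income = $4,140,000 − $811,100.00 = $3,328,900.00.
Net income = $3,328,900.00 × (1 − 0.19) = $2,696,409.00.
EPS = $2,696,409.00 ÷ 2,176,000 = $1.24.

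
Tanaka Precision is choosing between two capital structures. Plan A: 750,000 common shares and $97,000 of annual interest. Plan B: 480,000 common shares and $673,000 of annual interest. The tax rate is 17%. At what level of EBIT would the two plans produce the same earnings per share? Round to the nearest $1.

Set EPS_A = EPS_B: (EBIT − $97,000)(1 − 0.17) ÷ 750,000 = (EBIT − $673,000)(1 − 0.17) ÷ 480,000.
Cancelling (1 − t) and cross-multiplying: 480,000·(EBIT − 97,000) = 750,000·(EBIT − 673,000).
EBIT × (750,000 − 480,000) = 673,000 × 750,000 − 97,000 × 480,000 = 458,190,000,000, so EBIT = 458,190,000,000 ÷ 270,000 = 1,697,000.00.

$1,697,000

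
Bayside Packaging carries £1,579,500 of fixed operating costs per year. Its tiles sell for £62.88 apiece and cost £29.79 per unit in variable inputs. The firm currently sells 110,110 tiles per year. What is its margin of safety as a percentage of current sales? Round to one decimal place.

56.6%

Contribution margin per unit = £62.88 − £29.79 = £33.09. Break-even units = £1,579,500 ÷ £33.09 = 47,733.45; break-even revenue = 47,733.45 × £62.88 = £3,001,479.60.
Current sales = 110,110 × £62.88 = £6,923,716.80.
Margin of safety = (£6,923,716.80 − £3,001,479.60) ÷ £6,923,716.80 = 56.6%.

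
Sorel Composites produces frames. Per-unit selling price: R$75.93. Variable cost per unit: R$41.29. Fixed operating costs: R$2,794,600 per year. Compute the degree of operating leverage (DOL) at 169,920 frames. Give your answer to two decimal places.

1.90

At 169,920 units, contribution = 169,920 × R$34.64 = R$5,886,028.80.
EBIT = R$5,886,028.80 − R$2,794,600 = R$3,091,428.80.
Degree of operating leverage = R$5,886,028.80 / R$3,091,428.80 = 1.9040.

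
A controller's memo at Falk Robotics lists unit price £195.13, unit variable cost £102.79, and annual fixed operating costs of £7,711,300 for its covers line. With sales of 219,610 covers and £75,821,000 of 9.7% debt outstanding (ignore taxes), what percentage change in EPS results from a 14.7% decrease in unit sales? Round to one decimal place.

-57.2%

Contribution at this volume is 219,610 × £92.34 = £20,278,787.40.
EBIT = £20,278,787.40 − £7,711,300 = £12,567,487.40.
After interest of £7,354,637.00, pre-tax earnings = £5,212,850.40.
Degree of combined leverage = contribution ÷ (EBIT − I) = £20,278,787.40 ÷ £5,212,850.40 = 3.8902.
EPS therefore changes by 3.8902 × (-14.7%) = -57.2%.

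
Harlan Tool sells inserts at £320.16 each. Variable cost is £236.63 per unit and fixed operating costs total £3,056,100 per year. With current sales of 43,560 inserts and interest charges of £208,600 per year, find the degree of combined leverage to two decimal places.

9.73

Total contribution margin = 43,560 × £83.53 = £3,638,566.80.
Operating income = contribution − fixed costs = £3,638,566.80 − £3,056,100 = £582,466.80. Interest = £208,600.00, so EBIT − I = £373,866.80.
Degree of total leverage = total CM / (EBIT − interest) = £3,638,566.80 / £373,866.80 = 9.7323.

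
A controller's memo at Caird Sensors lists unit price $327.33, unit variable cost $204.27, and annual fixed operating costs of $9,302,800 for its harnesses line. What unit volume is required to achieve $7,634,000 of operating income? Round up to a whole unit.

Contribution margin per unit = $327.33 − $204.27 = $123.06.
Need Q such that Q × $123.06 − $9,302,800 = $7,634,000, i.e. Q = $16,936,800 / $123.06 = 137,630.42 → 137,631.

137,631 harnesses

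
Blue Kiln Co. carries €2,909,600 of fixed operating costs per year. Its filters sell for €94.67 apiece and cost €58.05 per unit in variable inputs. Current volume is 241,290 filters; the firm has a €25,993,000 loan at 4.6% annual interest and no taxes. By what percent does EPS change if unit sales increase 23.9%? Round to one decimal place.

Total contribution margin = 241,290 × €36.62 = €8,836,039.80.
EBIT = €8,836,039.80 − €2,909,600 = €5,926,439.80.
After interest of €1,195,678.00, pre-tax earnings = €4,730,761.80.
DCL = total CM / (EBIT − I) = €8,836,039.80 / €4,730,761.80 = 1.8678.
EPS therefore changes by 1.8678 × (+23.9%) = +44.6%.

+44.6%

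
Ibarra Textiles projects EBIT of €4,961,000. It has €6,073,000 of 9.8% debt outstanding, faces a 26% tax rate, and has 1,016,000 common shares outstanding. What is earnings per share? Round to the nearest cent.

Interest = €595,154.00, so EBT = €4,961,000 − €595,154.00 = €4,365,846.00.
After tax at 26%: net income = €4,365,846.00 × 0.74 = €3,230,726.04.
Per share: €3,230,726.04 / 1,016,000 shares = €3.18.

€3.18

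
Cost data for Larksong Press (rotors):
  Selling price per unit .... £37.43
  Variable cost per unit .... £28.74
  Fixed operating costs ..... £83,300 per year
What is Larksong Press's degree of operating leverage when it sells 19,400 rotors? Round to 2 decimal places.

1.98

Total contribution margin = 19,400 × £8.69 = £168,586.00.
EBIT = £168,586.00 − £83,300 = £85,286.00.
DOL = contribution ÷ EBIT = £168,586.00 ÷ £85,286.00 = 1.9767.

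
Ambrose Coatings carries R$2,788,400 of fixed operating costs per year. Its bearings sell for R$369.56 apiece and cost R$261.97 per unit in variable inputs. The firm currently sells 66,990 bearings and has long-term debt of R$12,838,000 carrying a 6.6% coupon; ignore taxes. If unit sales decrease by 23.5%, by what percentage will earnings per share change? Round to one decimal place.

At 66,990 units, contribution = 66,990 × R$107.59 = R$7,207,454.10.
Operating income = contribution − fixed costs = R$7,207,454.10 − R$2,788,400 = R$4,419,054.10.
Interest = R$847,308.00, so EBIT − I = R$3,571,746.10.
DCL = total CM / (EBIT − I) = R$7,207,454.10 / R$3,571,746.10 = 2.0179.
%ΔEPS = DCL × %ΔSales = 2.0179 × -23.5% = -47.4%.

-47.4%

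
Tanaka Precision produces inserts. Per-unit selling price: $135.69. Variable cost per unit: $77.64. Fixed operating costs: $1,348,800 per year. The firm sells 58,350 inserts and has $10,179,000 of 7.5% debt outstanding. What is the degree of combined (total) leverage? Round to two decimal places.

Contribution at this volume is 58,350 × $58.05 = $3,387,217.50.
EBIT = $3,387,217.50 − $1,348,800 = $2,038,417.50. Interest = $763,425.00.
DOL = $3,387,217.50 ÷ $2,038,417.50 = 1.6617; DFL = $2,038,417.50 ÷ $1,274,992.50 = 1.5988.
Combined leverage = 1.6617 × 1.5988 = 2.6567.

2.66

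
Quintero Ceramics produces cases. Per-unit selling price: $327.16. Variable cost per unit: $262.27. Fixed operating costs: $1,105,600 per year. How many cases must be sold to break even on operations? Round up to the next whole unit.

17,039 cases

Contribution margin per unit = $327.16 − $262.27 = $64.89.
Break-even Q = $1,105,600 / $64.89 = 17,038.06 → 17,039 cases.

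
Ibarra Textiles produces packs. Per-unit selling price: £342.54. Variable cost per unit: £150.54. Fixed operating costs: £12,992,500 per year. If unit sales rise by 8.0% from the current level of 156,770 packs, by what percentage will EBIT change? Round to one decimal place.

+14.1%

Total contribution margin = 156,770 × £192.00 = £30,099,840.00.
Subtracting fixed costs: EBIT = £30,099,840.00 − £12,992,500 = £17,107,340.00.
DOL = contribution ÷ EBIT = £30,099,840.00 ÷ £17,107,340.00 = 1.7595.
Operating income changes by 1.7595 × +8.0% = +14.1%.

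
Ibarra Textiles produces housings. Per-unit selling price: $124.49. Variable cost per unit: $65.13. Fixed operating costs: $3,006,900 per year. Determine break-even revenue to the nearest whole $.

$6,306,081

CM per unit = $124.49 − $65.13 = $59.36; CM ratio = $59.36 / $124.49 = 0.4768.
Break-even sales = FC ÷ CM ratio = $3,006,900 × $124.49 / $59.36 = $6,306,081.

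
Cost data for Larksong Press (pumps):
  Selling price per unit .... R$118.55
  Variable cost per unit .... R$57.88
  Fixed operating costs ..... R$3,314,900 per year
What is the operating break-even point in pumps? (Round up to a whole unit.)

54,639 pumps

Each unit contributes R$118.55 − R$57.88 = R$60.67.
Units to break even: R$3,314,900 ÷ R$60.67 = 54,638.21, rounded up to 54,639.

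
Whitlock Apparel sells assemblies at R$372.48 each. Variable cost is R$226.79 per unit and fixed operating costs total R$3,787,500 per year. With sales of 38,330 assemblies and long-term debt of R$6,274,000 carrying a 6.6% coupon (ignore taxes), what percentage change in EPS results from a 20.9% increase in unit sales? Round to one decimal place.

+84.4%

Total contribution margin = 38,330 × R$145.69 = R$5,584,297.70.
EBIT = R$5,584,297.70 − R$3,787,500 = R$1,796,797.70.
Interest = R$414,084.00, so EBIT − I = R$1,382,713.70.
DCL = total CM / (EBIT − I) = R$5,584,297.70 / R$1,382,713.70 = 4.0387.
EPS therefore changes by 4.0387 × (+20.9%) = +84.4%.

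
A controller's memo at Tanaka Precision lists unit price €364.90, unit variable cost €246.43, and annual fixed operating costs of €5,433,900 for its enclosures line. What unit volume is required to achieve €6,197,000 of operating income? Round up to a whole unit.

Contribution margin per unit = €364.90 − €246.43 = €118.47.
Required volume = (fixed costs + target profit) ÷ CM = (€5,433,900 + €6,197,000) ÷ €118.47 = 98,175.91, so 98,176 enclosures.

98,176 enclosures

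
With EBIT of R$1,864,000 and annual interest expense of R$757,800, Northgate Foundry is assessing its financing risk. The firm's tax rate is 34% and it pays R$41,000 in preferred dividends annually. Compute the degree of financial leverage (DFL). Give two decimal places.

1.79

Interest = R$757,800.00.
Pre-tax preferred-dividend burden = R$41,000 ÷ (1 − 0.34) = R$62,121.21.
DFL = EBIT ÷ [EBIT − I − D_p/(1−t)] = R$1,864,000 ÷ [R$1,864,000 − R$757,800.00 − R$62,121.21] = R$1,864,000 ÷ R$1,044,078.79 = 1.7853.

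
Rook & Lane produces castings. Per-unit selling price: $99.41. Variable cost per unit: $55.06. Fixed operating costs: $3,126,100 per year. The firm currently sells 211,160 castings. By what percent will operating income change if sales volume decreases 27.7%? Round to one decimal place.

Contribution at this volume is 211,160 × $44.35 = $9,364,946.00.
Subtracting fixed costs: EBIT = $9,364,946.00 − $3,126,100 = $6,238,846.00.
DOL = contribution ÷ EBIT = $9,364,946.00 ÷ $6,238,846.00 = 1.5011.
Operating income changes by 1.5011 × -27.7% = -41.6%.

-41.6%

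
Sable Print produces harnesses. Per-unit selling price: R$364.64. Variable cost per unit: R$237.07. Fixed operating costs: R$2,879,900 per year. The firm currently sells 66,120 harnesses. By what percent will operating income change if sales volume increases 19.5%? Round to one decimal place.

+29.6%

Total contribution margin = 66,120 × R$127.57 = R$8,434,928.40.
EBIT = R$8,434,928.40 − R$2,879,900 = R$5,555,028.40.
DOL = contribution ÷ EBIT = R$8,434,928.40 ÷ R$5,555,028.40 = 1.5184.
%ΔEBIT = DOL × %ΔSales = 1.5184 × +19.5% = +29.6%.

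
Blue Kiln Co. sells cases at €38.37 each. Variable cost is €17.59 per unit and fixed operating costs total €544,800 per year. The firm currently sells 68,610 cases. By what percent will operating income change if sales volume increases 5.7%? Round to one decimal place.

+9.2%

Total contribution margin = 68,610 × €20.78 = €1,425,715.80.
EBIT = €1,425,715.80 − €544,800 = €880,915.80.
Degree of operating leverage = €1,425,715.80 / €880,915.80 = 1.6184.
%ΔEBIT = DOL × %ΔSales = 1.6184 × +5.7% = +9.2%.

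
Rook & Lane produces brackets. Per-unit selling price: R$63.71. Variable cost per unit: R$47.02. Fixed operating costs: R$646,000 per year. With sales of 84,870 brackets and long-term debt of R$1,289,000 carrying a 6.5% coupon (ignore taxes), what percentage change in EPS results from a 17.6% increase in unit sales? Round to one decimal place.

Contribution at this volume is 84,870 × R$16.69 = R$1,416,480.30.
Subtracting fixed costs: EBIT = R$1,416,480.30 − R$646,000 = R$770,480.30.
After interest of R$83,785.00, pre-tax earnings = R$686,695.30.
Degree of combined leverage = contribution ÷ (EBIT − I) = R$1,416,480.30 ÷ R$686,695.30 = 2.0627.
%ΔEPS = DCL × %ΔSales = 2.0627 × +17.6% = +36.3%.

+36.3%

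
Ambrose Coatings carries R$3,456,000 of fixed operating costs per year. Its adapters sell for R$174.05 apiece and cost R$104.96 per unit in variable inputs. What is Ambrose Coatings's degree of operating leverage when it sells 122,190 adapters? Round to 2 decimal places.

1.69

Total contribution margin = 122,190 × R$69.09 = R$8,442,107.10.
EBIT = R$8,442,107.10 − R$3,456,000 = R$4,986,107.10.
DOL = contribution ÷ EBIT = R$8,442,107.10 ÷ R$4,986,107.10 = 1.6931.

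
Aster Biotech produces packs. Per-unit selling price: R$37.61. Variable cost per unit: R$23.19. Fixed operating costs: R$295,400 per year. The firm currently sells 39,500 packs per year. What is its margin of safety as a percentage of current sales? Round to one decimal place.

Each unit contributes R$37.61 − R$23.19 = R$14.42. Break-even units = R$295,400 ÷ R$14.42 = 20,485.44; break-even revenue = 20,485.44 × R$37.61 = R$770,457.28.
Actual sales revenue = 39,500 × R$37.61 = R$1,485,595.00.
Margin of safety = (R$1,485,595.00 − R$770,457.28) ÷ R$1,485,595.00 = 48.1%.

48.1%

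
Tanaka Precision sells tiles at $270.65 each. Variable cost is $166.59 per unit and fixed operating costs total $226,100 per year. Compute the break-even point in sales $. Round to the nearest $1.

$588,064

CM per unit = $270.65 − $166.59 = $104.06; CM ratio = $104.06 / $270.65 = 0.3845.
Break-even revenue = fixed costs × price ÷ CM = $226,100 × $270.65 ÷ $104.06 = $588,064.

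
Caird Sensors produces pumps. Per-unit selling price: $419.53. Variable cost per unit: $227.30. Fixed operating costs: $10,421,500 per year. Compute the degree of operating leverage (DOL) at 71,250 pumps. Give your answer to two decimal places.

Contribution at this volume is 71,250 × $192.23 = $13,696,387.50.
EBIT = $13,696,387.50 − $10,421,500 = $3,274,887.50.
DOL = contribution ÷ EBIT = $13,696,387.50 ÷ $3,274,887.50 = 4.1822.

4.18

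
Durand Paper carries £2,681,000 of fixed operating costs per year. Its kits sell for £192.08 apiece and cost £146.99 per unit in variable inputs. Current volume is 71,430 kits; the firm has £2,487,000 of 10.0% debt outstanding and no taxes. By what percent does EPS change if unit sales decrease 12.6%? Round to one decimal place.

-139.4%

Contribution at this volume is 71,430 × £45.09 = £3,220,778.70.
EBIT = £3,220,778.70 − £2,681,000 = £539,778.70.
Interest = £248,700.00, so EBIT − I = £291,078.70.
Degree of combined leverage = contribution ÷ (EBIT − I) = £3,220,778.70 ÷ £291,078.70 = 11.0650.
EPS therefore changes by 11.0650 × (-12.6%) = -139.4%.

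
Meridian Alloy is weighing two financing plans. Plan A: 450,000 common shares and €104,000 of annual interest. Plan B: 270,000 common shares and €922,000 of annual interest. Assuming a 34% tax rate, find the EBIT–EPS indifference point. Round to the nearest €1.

€2,149,000

Set EPS_A = EPS_B: (EBIT − €104,000)(1 − 0.34) ÷ 450,000 = (EBIT − €922,000)(1 − 0.34) ÷ 270,000.
Cancelling (1 − t) and cross-multiplying: 270,000·(EBIT − 104,000) = 450,000·(EBIT − 922,000).
EBIT × (450,000 − 270,000) = 922,000 × 450,000 − 104,000 × 270,000 = 386,820,000,000, so EBIT = 386,820,000,000 ÷ 180,000 = 2,149,000.00.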